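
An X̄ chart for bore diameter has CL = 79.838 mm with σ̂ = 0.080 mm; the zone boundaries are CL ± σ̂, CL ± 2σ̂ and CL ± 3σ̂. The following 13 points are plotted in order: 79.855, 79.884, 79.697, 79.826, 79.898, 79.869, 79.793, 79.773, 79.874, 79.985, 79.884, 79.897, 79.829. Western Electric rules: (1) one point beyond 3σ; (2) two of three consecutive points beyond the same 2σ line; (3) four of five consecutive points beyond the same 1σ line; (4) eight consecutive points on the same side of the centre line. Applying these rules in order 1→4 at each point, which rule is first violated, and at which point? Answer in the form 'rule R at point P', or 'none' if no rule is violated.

Zone of each point (C = within 1σ̂, B = 1σ̂–2σ̂, A = 2σ̂–3σ̂, * = beyond 3σ̂; sign = side of CL): 1:+C, 2:+C, 3:-B, 4:-C, 5:+C, 6:+C, 7:-C, 8:-C, 9:+C, 10:+B, 11:+C, 12:+C, 13:-C
No rule fires across all 13 points.

none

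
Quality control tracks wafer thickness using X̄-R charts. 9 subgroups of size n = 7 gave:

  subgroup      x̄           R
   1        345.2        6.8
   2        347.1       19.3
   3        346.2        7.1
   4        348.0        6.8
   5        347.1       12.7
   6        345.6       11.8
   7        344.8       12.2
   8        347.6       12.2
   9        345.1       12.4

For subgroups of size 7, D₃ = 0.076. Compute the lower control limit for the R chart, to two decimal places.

0.86

R̄ = (6.8 + 19.3 + 7.1 + 6.8 + 12.7 + 11.8 + 12.2 + 12.2 + 12.4) / 9 = 101.3000 / 9 = 11.2556
LCL_R = D₃·R̄ = 0.076 × 11.2556 = 0.8554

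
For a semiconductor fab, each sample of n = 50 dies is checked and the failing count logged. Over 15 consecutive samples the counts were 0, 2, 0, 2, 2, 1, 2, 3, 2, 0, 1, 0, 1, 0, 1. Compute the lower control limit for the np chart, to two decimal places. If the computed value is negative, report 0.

p̄ = Σdᵢ / (k·n) = 17 / (15 × 50) = 0.02267
LCL = np̄ − 3·√(np̄(1−p̄)) = 1.1333 − 3 × 1.0524 = -2.0240 → 0 (negative, so LCL = 0)

0.00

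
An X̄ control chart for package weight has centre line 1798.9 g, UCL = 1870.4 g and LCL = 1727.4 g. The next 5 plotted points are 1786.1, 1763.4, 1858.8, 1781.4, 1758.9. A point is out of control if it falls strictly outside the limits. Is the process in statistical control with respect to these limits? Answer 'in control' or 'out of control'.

in control

All 5 points lie within [1727.4, 1870.4].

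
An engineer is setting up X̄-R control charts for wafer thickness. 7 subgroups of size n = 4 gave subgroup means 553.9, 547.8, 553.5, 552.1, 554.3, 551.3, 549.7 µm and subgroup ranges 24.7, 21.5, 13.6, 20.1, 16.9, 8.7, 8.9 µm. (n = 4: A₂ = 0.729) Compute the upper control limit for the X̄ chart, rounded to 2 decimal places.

X̄̄ = (553.9 + 547.8 + 553.5 + 552.1 + 554.3 + 551.3 + 549.7) / 7 = 3862.6000 / 7 = 551.8000
R̄ = (24.7 + 21.5 + 13.6 + 20.1 + 16.9 + 8.7 + 8.9) / 7 = 114.4000 / 7 = 16.3429
UCL = X̄̄ + A₂·R̄ = 551.8000 + 0.729 × 16.3429 = 563.7139

563.71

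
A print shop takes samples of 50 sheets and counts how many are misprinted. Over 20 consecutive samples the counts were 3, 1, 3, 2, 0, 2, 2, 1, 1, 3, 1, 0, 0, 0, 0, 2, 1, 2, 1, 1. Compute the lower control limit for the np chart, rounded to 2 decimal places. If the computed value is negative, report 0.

p̄ = Σdᵢ / (k·n) = 26 / (20 × 50) = 0.02600
LCL = np̄ − 3·√(np̄(1−p̄)) = 1.3000 − 3 × 1.1253 = -2.0758 → 0 (negative, so LCL = 0)

0.00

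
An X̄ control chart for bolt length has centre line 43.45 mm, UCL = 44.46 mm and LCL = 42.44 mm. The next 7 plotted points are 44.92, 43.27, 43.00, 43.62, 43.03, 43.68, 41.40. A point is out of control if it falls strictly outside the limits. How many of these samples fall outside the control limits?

2

Compare each point to [42.44, 44.46]: sample 1 = 44.92 > UCL; sample 7 = 41.40 < LCL.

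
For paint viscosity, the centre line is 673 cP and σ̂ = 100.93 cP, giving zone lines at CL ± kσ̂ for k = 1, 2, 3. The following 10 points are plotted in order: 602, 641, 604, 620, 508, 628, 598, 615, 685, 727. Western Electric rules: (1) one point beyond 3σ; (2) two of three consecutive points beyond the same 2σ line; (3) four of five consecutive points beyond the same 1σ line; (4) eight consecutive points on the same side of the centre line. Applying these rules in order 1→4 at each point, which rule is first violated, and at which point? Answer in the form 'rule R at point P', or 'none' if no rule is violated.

Zone of each point (C = within 1σ̂, B = 1σ̂–2σ̂, A = 2σ̂–3σ̂, * = beyond 3σ̂; sign = side of CL): 1:-C, 2:-C, 3:-C, 4:-C, 5:-B, 6:-C, 7:-C, 8:-C, 9:+C, 10:+C
Rule 4 (eight consecutive points on the same side of the centre line) is satisfied at point 8.

rule 4 at point 8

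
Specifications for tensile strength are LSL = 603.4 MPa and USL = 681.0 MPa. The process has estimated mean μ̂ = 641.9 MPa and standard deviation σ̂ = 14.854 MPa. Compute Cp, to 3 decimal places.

Cp = (USL − LSL) / (6σ̂) = (681.0 − 603.4) / (6 × 14.854) = 77.6000 / 89.1240 = 0.8707

0.871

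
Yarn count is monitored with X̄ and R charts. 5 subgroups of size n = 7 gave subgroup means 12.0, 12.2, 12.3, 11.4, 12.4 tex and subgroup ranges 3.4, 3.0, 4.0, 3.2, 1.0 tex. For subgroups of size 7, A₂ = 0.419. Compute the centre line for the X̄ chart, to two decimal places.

X̄̄ = (12.0 + 12.2 + 12.3 + 11.4 + 12.4) / 5 = 60.3000 / 5 = 12.0600
CL = X̄̄ = 12.0600

12.06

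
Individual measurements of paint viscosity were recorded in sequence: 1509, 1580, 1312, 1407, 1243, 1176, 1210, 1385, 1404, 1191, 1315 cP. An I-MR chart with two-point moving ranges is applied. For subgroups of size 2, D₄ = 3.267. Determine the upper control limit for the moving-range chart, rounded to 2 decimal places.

Moving ranges: 71, 268, 95, 164, 67, 34, 175, 19, 213, 124; M̄R̄ = 1230.0000 / 10 = 123.0000
UCL_MR = D₄·M̄R̄ = 3.267 × 123.0000 = 401.8410

401.84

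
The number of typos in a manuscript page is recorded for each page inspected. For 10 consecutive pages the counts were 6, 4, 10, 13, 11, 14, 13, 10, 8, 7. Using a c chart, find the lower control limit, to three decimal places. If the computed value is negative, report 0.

c̄ = (6 + 4 + 10 + 13 + 11 + 14 + 13 + 10 + 8 + 7) / 10 = 96 / 10 = 9.6000
LCL = c̄ − 3√c̄ = 9.6000 − 3 × 3.0984 = 0.3048

0.305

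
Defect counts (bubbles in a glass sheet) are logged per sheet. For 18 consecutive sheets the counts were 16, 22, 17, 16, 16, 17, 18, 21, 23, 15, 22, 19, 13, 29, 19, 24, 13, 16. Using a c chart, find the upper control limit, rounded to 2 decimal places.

c̄ = (16 + 22 + 17 + 16 + 16 + 17 + 18 + 21 + 23 + 15 + 22 + 19 + 13 + 29 + 19 + 24 + 13 + 16) / 18 = 336 / 18 = 18.6667
UCL = c̄ + 3√c̄ = 18.6667 + 3 × √18.6667 = 18.6667 + 3 × 4.3205 = 31.6281

31.63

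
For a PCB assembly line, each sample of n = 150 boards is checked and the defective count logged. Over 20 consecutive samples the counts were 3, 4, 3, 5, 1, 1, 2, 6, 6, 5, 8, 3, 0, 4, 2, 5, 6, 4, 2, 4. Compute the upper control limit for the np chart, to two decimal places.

p̄ = Σdᵢ / (k·n) = 74 / (20 × 150) = 0.02467
UCL = np̄ + 3·√(np̄(1−p̄)) = 3.7000 + 3 × √(3.7000×0.97533) = 3.7000 + 3 × 1.8997 = 9.3990

9.40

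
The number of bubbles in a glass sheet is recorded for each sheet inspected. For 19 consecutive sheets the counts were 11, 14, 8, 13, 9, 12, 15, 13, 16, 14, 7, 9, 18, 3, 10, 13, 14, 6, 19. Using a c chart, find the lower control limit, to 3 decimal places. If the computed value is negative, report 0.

c̄ = (11 + 14 + 8 + 13 + 9 + 12 + 15 + 13 + 16 + 14 + 7 + 9 + 18 + 3 + 10 + 13 + 14 + 6 + 19) / 19 = 224 / 19 = 11.7895
LCL = c̄ − 3√c̄ = 11.7895 − 3 × 3.4336 = 1.4887

1.489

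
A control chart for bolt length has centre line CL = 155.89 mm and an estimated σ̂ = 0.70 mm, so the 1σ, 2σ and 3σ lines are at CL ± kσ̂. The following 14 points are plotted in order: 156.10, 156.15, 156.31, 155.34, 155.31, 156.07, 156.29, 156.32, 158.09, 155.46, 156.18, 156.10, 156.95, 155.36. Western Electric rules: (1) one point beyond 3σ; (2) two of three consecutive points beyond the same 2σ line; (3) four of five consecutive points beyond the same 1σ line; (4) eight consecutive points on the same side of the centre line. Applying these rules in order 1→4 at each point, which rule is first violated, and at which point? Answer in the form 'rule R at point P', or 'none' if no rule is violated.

Zone of each point (C = within 1σ̂, B = 1σ̂–2σ̂, A = 2σ̂–3σ̂, * = beyond 3σ̂; sign = side of CL): 1:+C, 2:+C, 3:+C, 4:-C, 5:-C, 6:+C, 7:+C, 8:+C, 9:+*, 10:-C, 11:+C, 12:+C, 13:+B, 14:-C
Rule 1 (one point beyond the 3σ limits) is satisfied at point 9.

rule 1 at point 9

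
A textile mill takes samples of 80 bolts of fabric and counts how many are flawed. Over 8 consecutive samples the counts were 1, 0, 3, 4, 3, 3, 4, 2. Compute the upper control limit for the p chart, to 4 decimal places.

0.0896

p̄ = Σdᵢ / (k·n) = 20 / (8 × 80) = 0.03125
UCL = p̄ + 3·√(p̄(1−p̄)/n) = 0.03125 + 3 × √(0.03125×0.96875/80) = 0.03125 + 3 × 0.01945 = 0.08961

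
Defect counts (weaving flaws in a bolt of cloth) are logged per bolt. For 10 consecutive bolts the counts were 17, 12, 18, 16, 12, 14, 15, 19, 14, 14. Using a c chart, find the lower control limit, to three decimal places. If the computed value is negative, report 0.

c̄ = (17 + 12 + 18 + 16 + 12 + 14 + 15 + 19 + 14 + 14) / 10 = 151 / 10 = 15.1000
LCL = c̄ − 3√c̄ = 15.1000 − 3 × 3.8859 = 3.4424

3.442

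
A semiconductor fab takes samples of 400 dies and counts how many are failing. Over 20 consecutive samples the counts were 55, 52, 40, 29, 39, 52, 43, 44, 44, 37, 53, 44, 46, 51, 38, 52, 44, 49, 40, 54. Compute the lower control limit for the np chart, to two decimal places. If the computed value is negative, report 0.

p̄ = Σdᵢ / (k·n) = 906 / (20 × 400) = 0.11325
LCL = np̄ − 3·√(np̄(1−p̄)) = 45.3000 − 3 × 6.3380 = 26.2861

26.29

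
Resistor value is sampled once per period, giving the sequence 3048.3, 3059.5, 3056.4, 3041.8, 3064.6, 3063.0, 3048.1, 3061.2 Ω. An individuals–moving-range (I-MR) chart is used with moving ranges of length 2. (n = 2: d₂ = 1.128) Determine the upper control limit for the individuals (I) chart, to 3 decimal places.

3086.252

X̄ = (3048.3 + 3059.5 + 3056.4 + 3041.8 + 3064.6 + 3063.0 + 3048.1 + 3061.2) / 8 = 3055.3625
Moving ranges: 11.2, 3.1, 14.6, 22.8, 1.6, 14.9, 13.1; M̄R̄ = 81.3000 / 7 = 11.6143
UCL = X̄ + 3·M̄R̄/d₂ = 3055.3625 + 3 × 11.6143 / 1.128 = 3086.2516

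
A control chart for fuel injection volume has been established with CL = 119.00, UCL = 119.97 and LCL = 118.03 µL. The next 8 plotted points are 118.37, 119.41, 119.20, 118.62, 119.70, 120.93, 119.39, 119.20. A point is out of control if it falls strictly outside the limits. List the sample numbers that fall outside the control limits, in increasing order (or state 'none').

Compare each point to [118.03, 119.97]: sample 6 = 120.93 > UCL.

6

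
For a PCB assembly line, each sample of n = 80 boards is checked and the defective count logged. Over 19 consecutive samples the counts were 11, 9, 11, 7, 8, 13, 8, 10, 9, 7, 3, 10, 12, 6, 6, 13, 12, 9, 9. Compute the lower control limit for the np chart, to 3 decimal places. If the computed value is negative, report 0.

p̄ = Σdᵢ / (k·n) = 173 / (19 × 80) = 0.11382
LCL = np̄ − 3·√(np̄(1−p̄)) = 9.1053 − 3 × 2.8406 = 0.5835

0.583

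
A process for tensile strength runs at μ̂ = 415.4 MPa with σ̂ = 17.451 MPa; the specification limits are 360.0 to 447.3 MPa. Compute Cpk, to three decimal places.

Cpu = (USL − μ̂) / (3σ̂) = (447.3 − 415.4) / (3 × 17.451) = 0.6093; Cpl = (μ̂ − LSL) / (3σ̂) = (415.4 − 360.0) / (3 × 17.451) = 1.0582; Cpk = min(Cpu, Cpl) = 0.6093

0.609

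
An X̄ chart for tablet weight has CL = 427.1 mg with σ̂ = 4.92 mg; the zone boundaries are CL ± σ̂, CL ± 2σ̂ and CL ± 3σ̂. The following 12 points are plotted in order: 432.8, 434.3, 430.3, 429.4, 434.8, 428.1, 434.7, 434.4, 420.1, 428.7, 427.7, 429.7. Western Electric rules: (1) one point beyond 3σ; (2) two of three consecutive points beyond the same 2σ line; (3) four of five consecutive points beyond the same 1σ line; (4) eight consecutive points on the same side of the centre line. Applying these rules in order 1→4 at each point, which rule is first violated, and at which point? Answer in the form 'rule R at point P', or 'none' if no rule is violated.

rule 4 at point 8

Zone of each point (C = within 1σ̂, B = 1σ̂–2σ̂, A = 2σ̂–3σ̂, * = beyond 3σ̂; sign = side of CL): 1:+B, 2:+B, 3:+C, 4:+C, 5:+B, 6:+C, 7:+B, 8:+B, 9:-B, 10:+C, 11:+C, 12:+C
Rule 4 (eight consecutive points on the same side of the centre line) is satisfied at point 8.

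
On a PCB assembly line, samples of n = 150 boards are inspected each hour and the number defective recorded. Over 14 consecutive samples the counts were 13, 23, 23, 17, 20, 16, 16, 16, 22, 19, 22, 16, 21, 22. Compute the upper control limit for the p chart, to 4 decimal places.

0.2081

p̄ = Σdᵢ / (k·n) = 266 / (14 × 150) = 0.12667
UCL = p̄ + 3·√(p̄(1−p̄)/n) = 0.12667 + 3 × √(0.12667×0.87333/150) = 0.12667 + 3 × 0.02716 = 0.20814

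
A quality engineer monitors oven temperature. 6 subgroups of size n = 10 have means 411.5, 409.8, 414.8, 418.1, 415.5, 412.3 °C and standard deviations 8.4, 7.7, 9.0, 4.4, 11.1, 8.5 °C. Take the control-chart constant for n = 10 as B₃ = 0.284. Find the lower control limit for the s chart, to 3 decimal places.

s̄ = (8.4 + 7.7 + 9.0 + 4.4 + 11.1 + 8.5) / 6 = 8.1833
LCL_s = B₃·s̄ = 0.284 × 8.1833 = 2.3241

2.324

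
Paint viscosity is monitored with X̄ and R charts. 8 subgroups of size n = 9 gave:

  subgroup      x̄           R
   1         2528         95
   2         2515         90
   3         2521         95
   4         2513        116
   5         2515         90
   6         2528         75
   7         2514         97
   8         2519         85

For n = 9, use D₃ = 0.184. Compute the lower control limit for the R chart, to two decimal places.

17.09

R̄ = (95 + 90 + 95 + 116 + 90 + 75 + 97 + 85) / 8 = 743.0000 / 8 = 92.8750
LCL_R = D₃·R̄ = 0.184 × 92.8750 = 17.0890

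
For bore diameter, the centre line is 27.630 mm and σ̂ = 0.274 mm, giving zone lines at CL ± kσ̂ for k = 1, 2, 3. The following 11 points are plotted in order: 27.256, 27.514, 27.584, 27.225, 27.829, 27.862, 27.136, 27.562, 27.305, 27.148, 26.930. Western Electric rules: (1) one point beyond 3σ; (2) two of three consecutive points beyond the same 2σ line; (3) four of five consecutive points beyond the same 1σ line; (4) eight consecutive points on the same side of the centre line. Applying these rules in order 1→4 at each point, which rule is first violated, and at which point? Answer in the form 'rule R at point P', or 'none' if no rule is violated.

Zone of each point (C = within 1σ̂, B = 1σ̂–2σ̂, A = 2σ̂–3σ̂, * = beyond 3σ̂; sign = side of CL): 1:-B, 2:-C, 3:-C, 4:-B, 5:+C, 6:+C, 7:-B, 8:-C, 9:-B, 10:-B, 11:-A
Rule 3 (four of five consecutive points beyond the same 1σ limit) is satisfied at point 11.

rule 3 at point 11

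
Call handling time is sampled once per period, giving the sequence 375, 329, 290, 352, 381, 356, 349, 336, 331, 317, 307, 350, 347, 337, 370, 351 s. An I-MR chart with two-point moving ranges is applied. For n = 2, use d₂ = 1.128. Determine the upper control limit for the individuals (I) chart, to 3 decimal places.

X̄ = (375 + 329 + 290 + 352 + 381 + 356 + 349 + 336 + 331 + 317 + 307 + 350 + 347 + 337 + 370 + 351) / 16 = 342.3750
Moving ranges: 46, 39, 62, 29, 25, 7, 13, 5, 14, 10, 43, 3, 10, 33, 19; M̄R̄ = 358.0000 / 15 = 23.8667
UCL = X̄ + 3·M̄R̄/d₂ = 342.3750 + 3 × 23.8667 / 1.128 = 405.8502

405.850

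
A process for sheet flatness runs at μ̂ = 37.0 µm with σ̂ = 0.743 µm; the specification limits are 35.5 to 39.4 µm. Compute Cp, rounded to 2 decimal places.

0.87

Cp = (USL − LSL) / (6σ̂) = (39.4 − 35.5) / (6 × 0.743) = 3.9000 / 4.4580 = 0.8748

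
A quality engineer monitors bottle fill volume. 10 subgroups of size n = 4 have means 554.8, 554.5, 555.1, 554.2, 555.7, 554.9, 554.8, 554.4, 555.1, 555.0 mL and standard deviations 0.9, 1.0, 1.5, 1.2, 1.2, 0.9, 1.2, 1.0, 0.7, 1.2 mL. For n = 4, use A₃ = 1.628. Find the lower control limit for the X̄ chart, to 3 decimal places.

X̄̄ = (554.8 + 554.5 + 555.1 + 554.2 + 555.7 + 554.9 + 554.8 + 554.4 + 555.1 + 555.0) / 10 = 554.8500
s̄ = (0.9 + 1.0 + 1.5 + 1.2 + 1.2 + 0.9 + 1.2 + 1.0 + 0.7 + 1.2) / 10 = 1.0800
LCL = X̄̄ − A₃·s̄ = 554.8500 − 1.628 × 1.0800 = 553.0918

553.092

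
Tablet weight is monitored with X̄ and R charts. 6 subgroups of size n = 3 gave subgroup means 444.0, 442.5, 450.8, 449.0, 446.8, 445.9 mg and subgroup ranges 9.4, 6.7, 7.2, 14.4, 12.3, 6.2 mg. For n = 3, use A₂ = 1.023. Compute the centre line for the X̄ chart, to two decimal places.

446.50

X̄̄ = (444.0 + 442.5 + 450.8 + 449.0 + 446.8 + 445.9) / 6 = 2679.0000 / 6 = 446.5000
CL = X̄̄ = 446.5000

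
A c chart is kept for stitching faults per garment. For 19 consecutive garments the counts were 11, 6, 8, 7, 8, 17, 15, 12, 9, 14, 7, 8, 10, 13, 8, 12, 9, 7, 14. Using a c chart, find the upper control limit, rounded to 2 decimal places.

19.87

c̄ = (11 + 6 + 8 + 7 + 8 + 17 + 15 + 12 + 9 + 14 + 7 + 8 + 10 + 13 + 8 + 12 + 9 + 7 + 14) / 19 = 195 / 19 = 10.2632
UCL = c̄ + 3√c̄ = 10.2632 + 3 × √10.2632 = 10.2632 + 3 × 3.2036 = 19.8740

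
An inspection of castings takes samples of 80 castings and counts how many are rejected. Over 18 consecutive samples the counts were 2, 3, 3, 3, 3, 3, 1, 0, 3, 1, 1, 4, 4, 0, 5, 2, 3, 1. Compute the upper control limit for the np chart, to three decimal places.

p̄ = Σdᵢ / (k·n) = 42 / (18 × 80) = 0.02917
UCL = np̄ + 3·√(np̄(1−p̄)) = 2.3333 + 3 × √(2.3333×0.97083) = 2.3333 + 3 × 1.5051 = 6.8486

6.849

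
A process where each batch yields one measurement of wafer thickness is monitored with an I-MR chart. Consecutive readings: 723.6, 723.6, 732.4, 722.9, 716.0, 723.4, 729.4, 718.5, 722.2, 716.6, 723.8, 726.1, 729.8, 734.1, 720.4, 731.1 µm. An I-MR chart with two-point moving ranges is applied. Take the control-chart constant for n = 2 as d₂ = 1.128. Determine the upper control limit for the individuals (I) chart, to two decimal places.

742.47

X̄ = (723.6 + 723.6 + 732.4 + 722.9 + 716.0 + 723.4 + 729.4 + 718.5 + 722.2 + 716.6 + 723.8 + 726.1 + 729.8 + 734.1 + 720.4 + 731.1) / 16 = 724.6187
Moving ranges: 0.0, 8.8, 9.5, 6.9, 7.4, 6.0, 10.9, 3.7, 5.6, 7.2, 2.3, 3.7, 4.3, 13.7, 10.7; M̄R̄ = 100.7000 / 15 = 6.7133
UCL = X̄ + 3·M̄R̄/d₂ = 724.6187 + 3 × 6.7133 / 1.128 = 742.4734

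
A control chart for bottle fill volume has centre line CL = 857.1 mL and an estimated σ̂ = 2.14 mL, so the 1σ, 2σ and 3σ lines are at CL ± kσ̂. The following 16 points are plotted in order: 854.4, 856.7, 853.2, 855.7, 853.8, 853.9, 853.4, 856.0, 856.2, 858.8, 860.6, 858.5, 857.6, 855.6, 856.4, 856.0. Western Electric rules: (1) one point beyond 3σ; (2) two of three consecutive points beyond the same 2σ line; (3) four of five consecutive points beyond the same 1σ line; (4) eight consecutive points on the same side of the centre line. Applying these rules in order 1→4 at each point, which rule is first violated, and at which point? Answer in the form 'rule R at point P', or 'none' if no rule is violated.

rule 3 at point 7

Zone of each point (C = within 1σ̂, B = 1σ̂–2σ̂, A = 2σ̂–3σ̂, * = beyond 3σ̂; sign = side of CL): 1:-B, 2:-C, 3:-B, 4:-C, 5:-B, 6:-B, 7:-B, 8:-C, 9:-C, 10:+C, 11:+B, 12:+C, 13:+C, 14:-C, 15:-C, 16:-C
Rule 3 (four of five consecutive points beyond the same 1σ limit) is satisfied at point 7.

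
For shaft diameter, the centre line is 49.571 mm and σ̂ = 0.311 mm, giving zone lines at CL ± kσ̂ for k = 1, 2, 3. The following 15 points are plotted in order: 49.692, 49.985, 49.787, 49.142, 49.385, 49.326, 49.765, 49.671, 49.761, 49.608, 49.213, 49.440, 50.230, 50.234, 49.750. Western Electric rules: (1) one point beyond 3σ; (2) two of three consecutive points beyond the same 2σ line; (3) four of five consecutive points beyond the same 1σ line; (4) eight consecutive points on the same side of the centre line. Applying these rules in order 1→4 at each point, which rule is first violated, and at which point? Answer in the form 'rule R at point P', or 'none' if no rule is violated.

rule 2 at point 14

Zone of each point (C = within 1σ̂, B = 1σ̂–2σ̂, A = 2σ̂–3σ̂, * = beyond 3σ̂; sign = side of CL): 1:+C, 2:+B, 3:+C, 4:-B, 5:-C, 6:-C, 7:+C, 8:+C, 9:+C, 10:+C, 11:-B, 12:-C, 13:+A, 14:+A, 15:+C
Rule 2 (two of three consecutive points beyond the same 2σ limit) is satisfied at point 14.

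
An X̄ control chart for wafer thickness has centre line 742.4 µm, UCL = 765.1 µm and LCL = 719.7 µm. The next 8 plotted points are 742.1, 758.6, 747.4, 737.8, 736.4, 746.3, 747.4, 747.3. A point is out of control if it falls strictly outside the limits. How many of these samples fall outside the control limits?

0

All 8 points lie within [719.7, 765.1].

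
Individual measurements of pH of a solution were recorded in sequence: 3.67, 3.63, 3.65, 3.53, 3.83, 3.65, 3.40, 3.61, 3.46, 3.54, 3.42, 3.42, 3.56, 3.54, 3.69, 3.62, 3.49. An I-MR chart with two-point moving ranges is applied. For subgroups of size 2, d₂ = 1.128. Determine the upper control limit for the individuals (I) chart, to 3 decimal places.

3.900

X̄ = (3.67 + 3.63 + 3.65 + 3.53 + 3.83 + 3.65 + 3.40 + 3.61 + 3.46 + 3.54 + 3.42 + 3.42 + 3.56 + 3.54 + 3.69 + 3.62 + 3.49) / 17 = 3.5712
Moving ranges: 0.04, 0.02, 0.12, 0.30, 0.18, 0.25, 0.21, 0.15, 0.08, 0.12, 0.00, 0.14, 0.02, 0.15, 0.07, 0.13; M̄R̄ = 1.9800 / 16 = 0.1237
UCL = X̄ + 3·M̄R̄/d₂ = 3.5712 + 3 × 0.1237 / 1.128 = 3.9003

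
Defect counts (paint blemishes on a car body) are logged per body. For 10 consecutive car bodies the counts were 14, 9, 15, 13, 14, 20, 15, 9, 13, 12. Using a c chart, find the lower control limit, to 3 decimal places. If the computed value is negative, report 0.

2.418

c̄ = (14 + 9 + 15 + 13 + 14 + 20 + 15 + 9 + 13 + 12) / 10 = 134 / 10 = 13.4000
LCL = c̄ − 3√c̄ = 13.4000 − 3 × 3.6606 = 2.4182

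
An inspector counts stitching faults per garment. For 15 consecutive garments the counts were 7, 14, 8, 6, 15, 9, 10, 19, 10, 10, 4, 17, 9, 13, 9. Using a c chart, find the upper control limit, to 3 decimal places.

20.465

c̄ = (7 + 14 + 8 + 6 + 15 + 9 + 10 + 19 + 10 + 10 + 4 + 17 + 9 + 13 + 9) / 15 = 160 / 15 = 10.6667
UCL = c̄ + 3√c̄ = 10.6667 + 3 × √10.6667 = 10.6667 + 3 × 3.2660 = 20.4646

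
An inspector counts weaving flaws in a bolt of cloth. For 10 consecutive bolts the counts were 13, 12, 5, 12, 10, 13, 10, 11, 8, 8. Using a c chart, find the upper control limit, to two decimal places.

c̄ = (13 + 12 + 5 + 12 + 10 + 13 + 10 + 11 + 8 + 8) / 10 = 102 / 10 = 10.2000
UCL = c̄ + 3√c̄ = 10.2000 + 3 × √10.2000 = 10.2000 + 3 × 3.1937 = 19.7812

19.78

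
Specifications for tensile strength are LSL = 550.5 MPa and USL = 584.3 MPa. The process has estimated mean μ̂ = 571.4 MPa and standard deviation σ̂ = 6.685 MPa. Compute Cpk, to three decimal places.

0.643

Cpu = (USL − μ̂) / (3σ̂) = (584.3 − 571.4) / (3 × 6.685) = 0.6432; Cpl = (μ̂ − LSL) / (3σ̂) = (571.4 − 550.5) / (3 × 6.685) = 1.0421; Cpk = min(Cpu, Cpl) = 0.6432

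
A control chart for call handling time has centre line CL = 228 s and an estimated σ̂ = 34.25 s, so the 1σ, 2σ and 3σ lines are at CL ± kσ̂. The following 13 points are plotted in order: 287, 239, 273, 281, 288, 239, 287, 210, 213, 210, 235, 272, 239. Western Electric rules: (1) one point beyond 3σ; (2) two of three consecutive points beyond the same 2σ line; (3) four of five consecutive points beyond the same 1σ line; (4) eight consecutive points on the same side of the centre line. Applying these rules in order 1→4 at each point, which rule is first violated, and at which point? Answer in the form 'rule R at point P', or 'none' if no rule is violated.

rule 3 at point 5

Zone of each point (C = within 1σ̂, B = 1σ̂–2σ̂, A = 2σ̂–3σ̂, * = beyond 3σ̂; sign = side of CL): 1:+B, 2:+C, 3:+B, 4:+B, 5:+B, 6:+C, 7:+B, 8:-C, 9:-C, 10:-C, 11:+C, 12:+B, 13:+C
Rule 3 (four of five consecutive points beyond the same 1σ limit) is satisfied at point 5.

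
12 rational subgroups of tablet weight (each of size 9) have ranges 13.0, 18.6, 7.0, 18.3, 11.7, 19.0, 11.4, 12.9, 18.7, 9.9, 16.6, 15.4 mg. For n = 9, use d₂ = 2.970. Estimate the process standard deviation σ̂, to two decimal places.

R̄ = (13.0 + 18.6 + 7.0 + 18.3 + 11.7 + 19.0 + 11.4 + 12.9 + 18.7 + 9.9 + 16.6 + 15.4) / 12 = 14.3750
σ̂ = R̄ / d₂ = 14.3750 / 2.970 = 4.8401

4.84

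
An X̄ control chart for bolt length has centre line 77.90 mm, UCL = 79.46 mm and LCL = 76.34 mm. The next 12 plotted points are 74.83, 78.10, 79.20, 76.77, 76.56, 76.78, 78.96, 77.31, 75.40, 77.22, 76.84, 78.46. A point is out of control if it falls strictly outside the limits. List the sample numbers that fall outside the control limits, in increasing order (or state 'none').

Compare each point to [76.34, 79.46]: sample 1 = 74.83 < LCL; sample 9 = 75.40 < LCL.

1, 9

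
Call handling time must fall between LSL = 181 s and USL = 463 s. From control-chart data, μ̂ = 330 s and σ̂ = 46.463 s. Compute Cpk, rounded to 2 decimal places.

0.95

Cpu = (USL − μ̂) / (3σ̂) = (463 − 330) / (3 × 46.463) = 0.9542; Cpl = (μ̂ − LSL) / (3σ̂) = (330 − 181) / (3 × 46.463) = 1.0690; Cpk = min(Cpu, Cpl) = 0.9542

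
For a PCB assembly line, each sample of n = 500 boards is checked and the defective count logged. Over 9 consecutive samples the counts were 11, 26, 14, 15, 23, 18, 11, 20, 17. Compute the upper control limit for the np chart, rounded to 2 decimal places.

29.46

p̄ = Σdᵢ / (k·n) = 155 / (9 × 500) = 0.03444
UCL = np̄ + 3·√(np̄(1−p̄)) = 17.2222 + 3 × √(17.2222×0.96556) = 17.2222 + 3 × 4.0779 = 29.4558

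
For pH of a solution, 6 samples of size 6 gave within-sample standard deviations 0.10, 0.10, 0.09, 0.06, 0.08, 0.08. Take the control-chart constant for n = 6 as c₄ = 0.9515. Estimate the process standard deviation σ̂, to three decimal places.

s̄ = (0.10 + 0.10 + 0.09 + 0.06 + 0.08 + 0.08) / 6 = 0.0850
σ̂ = s̄ / c₄ = 0.0850 / 0.9515 = 0.0893

0.089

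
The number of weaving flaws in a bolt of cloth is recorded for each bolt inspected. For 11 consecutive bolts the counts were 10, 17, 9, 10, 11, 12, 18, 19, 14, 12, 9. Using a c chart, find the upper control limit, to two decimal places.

c̄ = (10 + 17 + 9 + 10 + 11 + 12 + 18 + 19 + 14 + 12 + 9) / 11 = 141 / 11 = 12.8182
UCL = c̄ + 3√c̄ = 12.8182 + 3 × √12.8182 = 12.8182 + 3 × 3.5802 = 23.5589

23.56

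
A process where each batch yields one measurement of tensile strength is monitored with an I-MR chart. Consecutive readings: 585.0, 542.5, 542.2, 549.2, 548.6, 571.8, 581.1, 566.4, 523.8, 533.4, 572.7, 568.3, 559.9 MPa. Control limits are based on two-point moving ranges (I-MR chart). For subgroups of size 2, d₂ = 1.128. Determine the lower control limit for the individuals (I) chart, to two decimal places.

512.55

X̄ = (585.0 + 542.5 + 542.2 + 549.2 + 548.6 + 571.8 + 581.1 + 566.4 + 523.8 + 533.4 + 572.7 + 568.3 + 559.9) / 13 = 557.3000
Moving ranges: 42.5, 0.3, 7.0, 0.6, 23.2, 9.3, 14.7, 42.6, 9.6, 39.3, 4.4, 8.4; M̄R̄ = 201.9000 / 12 = 16.8250
LCL = X̄ − 3·M̄R̄/d₂ = 557.3000 − 3 × 16.8250 / 1.128 = 512.5527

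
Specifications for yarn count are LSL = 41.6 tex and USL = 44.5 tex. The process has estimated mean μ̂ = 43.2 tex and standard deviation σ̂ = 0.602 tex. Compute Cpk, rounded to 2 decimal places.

Cpu = (USL − μ̂) / (3σ̂) = (44.5 − 43.2) / (3 × 0.602) = 0.7198; Cpl = (μ̂ − LSL) / (3σ̂) = (43.2 − 41.6) / (3 × 0.602) = 0.8859; Cpk = min(Cpu, Cpl) = 0.7198

0.72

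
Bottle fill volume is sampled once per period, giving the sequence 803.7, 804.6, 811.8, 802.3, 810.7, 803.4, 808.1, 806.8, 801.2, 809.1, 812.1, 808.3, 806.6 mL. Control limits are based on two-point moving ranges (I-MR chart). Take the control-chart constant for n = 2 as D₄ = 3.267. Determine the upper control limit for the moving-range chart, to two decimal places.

16.69

Moving ranges: 0.9, 7.2, 9.5, 8.4, 7.3, 4.7, 1.3, 5.6, 7.9, 3.0, 3.8, 1.7; M̄R̄ = 61.3000 / 12 = 5.1083
UCL_MR = D₄·M̄R̄ = 3.267 × 5.1083 = 16.6889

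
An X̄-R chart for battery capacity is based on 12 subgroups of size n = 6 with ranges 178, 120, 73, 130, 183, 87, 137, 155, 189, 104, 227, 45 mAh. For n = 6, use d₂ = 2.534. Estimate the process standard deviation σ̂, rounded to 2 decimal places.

R̄ = (178 + 120 + 73 + 130 + 183 + 87 + 137 + 155 + 189 + 104 + 227 + 45) / 12 = 135.6667
σ̂ = R̄ / d₂ = 135.6667 / 2.534 = 53.5385

53.54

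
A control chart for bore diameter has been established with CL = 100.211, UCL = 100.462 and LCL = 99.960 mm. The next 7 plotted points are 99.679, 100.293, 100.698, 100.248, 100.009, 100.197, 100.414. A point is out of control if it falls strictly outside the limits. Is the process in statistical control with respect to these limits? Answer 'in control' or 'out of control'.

out of control

Compare each point to [99.960, 100.462]: sample 1 = 99.679 < LCL; sample 3 = 100.698 > UCL.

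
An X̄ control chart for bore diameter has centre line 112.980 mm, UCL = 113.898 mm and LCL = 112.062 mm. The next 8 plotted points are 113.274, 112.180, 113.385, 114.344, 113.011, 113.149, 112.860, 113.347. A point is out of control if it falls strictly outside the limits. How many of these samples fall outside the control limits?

Compare each point to [112.062, 113.898]: sample 4 = 114.344 > UCL.

1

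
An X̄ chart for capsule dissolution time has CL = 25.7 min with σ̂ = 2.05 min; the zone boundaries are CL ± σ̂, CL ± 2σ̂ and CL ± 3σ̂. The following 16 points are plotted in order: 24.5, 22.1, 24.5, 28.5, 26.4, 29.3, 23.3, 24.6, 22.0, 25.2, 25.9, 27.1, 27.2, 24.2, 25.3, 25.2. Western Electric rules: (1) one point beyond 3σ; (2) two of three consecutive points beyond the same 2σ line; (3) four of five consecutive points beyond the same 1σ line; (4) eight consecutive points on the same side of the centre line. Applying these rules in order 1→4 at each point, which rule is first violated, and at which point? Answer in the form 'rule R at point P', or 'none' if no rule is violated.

Zone of each point (C = within 1σ̂, B = 1σ̂–2σ̂, A = 2σ̂–3σ̂, * = beyond 3σ̂; sign = side of CL): 1:-C, 2:-B, 3:-C, 4:+B, 5:+C, 6:+B, 7:-B, 8:-C, 9:-B, 10:-C, 11:+C, 12:+C, 13:+C, 14:-C, 15:-C, 16:-C
No rule fires across all 16 points.

none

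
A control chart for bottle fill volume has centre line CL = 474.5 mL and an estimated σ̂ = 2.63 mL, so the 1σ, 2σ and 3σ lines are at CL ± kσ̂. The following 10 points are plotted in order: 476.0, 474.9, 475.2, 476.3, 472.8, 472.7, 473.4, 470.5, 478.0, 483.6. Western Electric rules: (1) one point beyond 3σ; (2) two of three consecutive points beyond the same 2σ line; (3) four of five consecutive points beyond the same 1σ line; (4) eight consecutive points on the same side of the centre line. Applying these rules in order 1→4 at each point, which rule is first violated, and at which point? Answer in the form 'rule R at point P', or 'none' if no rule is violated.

Zone of each point (C = within 1σ̂, B = 1σ̂–2σ̂, A = 2σ̂–3σ̂, * = beyond 3σ̂; sign = side of CL): 1:+C, 2:+C, 3:+C, 4:+C, 5:-C, 6:-C, 7:-C, 8:-B, 9:+B, 10:+*
Rule 1 (one point beyond the 3σ limits) is satisfied at point 10.

rule 1 at point 10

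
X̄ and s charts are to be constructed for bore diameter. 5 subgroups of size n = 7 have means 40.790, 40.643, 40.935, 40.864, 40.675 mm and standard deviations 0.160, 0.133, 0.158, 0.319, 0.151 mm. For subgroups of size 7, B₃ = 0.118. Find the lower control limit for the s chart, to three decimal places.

s̄ = (0.160 + 0.133 + 0.158 + 0.319 + 0.151) / 5 = 0.1842
LCL_s = B₃·s̄ = 0.118 × 0.1842 = 0.0217

0.022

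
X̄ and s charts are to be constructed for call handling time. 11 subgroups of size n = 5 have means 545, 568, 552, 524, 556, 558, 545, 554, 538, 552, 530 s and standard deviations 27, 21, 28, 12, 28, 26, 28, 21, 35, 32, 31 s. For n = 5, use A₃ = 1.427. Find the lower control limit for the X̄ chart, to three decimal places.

509.963

X̄̄ = (545 + 568 + 552 + 524 + 556 + 558 + 545 + 554 + 538 + 552 + 530) / 11 = 547.4545
s̄ = (27 + 21 + 28 + 12 + 28 + 26 + 28 + 21 + 35 + 32 + 31) / 11 = 26.2727
LCL = X̄̄ − A₃·s̄ = 547.4545 − 1.427 × 26.2727 = 509.9634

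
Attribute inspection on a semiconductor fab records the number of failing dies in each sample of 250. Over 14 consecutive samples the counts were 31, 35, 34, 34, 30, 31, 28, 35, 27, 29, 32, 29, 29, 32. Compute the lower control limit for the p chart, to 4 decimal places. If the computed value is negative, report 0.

p̄ = Σdᵢ / (k·n) = 436 / (14 × 250) = 0.12457
LCL = p̄ − 3·√(p̄(1−p̄)/n) = 0.12457 − 3 × 0.02089 = 0.06191

0.0619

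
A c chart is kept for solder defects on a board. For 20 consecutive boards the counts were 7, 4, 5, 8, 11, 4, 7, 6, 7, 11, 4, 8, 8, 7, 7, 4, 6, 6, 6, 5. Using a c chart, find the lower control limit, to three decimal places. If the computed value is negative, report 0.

0.000

c̄ = (7 + 4 + 5 + 8 + 11 + 4 + 7 + 6 + 7 + 11 + 4 + 8 + 8 + 7 + 7 + 4 + 6 + 6 + 6 + 5) / 20 = 131 / 20 = 6.5500
LCL = c̄ − 3√c̄ = 6.5500 − 3 × 2.5593 = -1.1279 → 0 (cannot be negative)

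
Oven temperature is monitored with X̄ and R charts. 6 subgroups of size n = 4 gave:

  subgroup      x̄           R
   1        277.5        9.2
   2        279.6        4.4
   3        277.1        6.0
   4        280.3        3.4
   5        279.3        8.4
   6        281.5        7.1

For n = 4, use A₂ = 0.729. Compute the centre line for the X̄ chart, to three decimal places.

279.217

X̄̄ = (277.5 + 279.6 + 277.1 + 280.3 + 279.3 + 281.5) / 6 = 1675.3000 / 6 = 279.2167
CL = X̄̄ = 279.2167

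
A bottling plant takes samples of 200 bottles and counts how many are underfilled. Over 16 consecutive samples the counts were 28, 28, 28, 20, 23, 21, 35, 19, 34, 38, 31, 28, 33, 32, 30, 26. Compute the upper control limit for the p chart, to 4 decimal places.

p̄ = Σdᵢ / (k·n) = 454 / (16 × 200) = 0.14188
UCL = p̄ + 3·√(p̄(1−p̄)/n) = 0.14188 + 3 × √(0.14188×0.85813/200) = 0.14188 + 3 × 0.02467 = 0.21589

0.2159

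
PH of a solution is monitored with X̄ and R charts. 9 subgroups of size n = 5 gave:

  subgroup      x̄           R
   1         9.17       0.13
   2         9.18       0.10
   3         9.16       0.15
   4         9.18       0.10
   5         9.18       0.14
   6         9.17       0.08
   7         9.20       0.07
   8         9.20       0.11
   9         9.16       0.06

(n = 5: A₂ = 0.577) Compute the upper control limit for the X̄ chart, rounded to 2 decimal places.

9.24

X̄̄ = (9.17 + 9.18 + 9.16 + 9.18 + 9.18 + 9.17 + 9.20 + 9.20 + 9.16) / 9 = 82.6000 / 9 = 9.1778
R̄ = (0.13 + 0.10 + 0.15 + 0.10 + 0.14 + 0.08 + 0.07 + 0.11 + 0.06) / 9 = 0.9400 / 9 = 0.1044
UCL = X̄̄ + A₂·R̄ = 9.1778 + 0.577 × 0.1044 = 9.2380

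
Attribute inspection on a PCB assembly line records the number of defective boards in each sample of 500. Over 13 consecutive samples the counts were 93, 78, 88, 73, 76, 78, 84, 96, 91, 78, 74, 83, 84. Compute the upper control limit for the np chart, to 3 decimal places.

p̄ = Σdᵢ / (k·n) = 1076 / (13 × 500) = 0.16554
UCL = np̄ + 3·√(np̄(1−p̄)) = 82.7692 + 3 × √(82.7692×0.83446) = 82.7692 + 3 × 8.3107 = 107.7013

107.701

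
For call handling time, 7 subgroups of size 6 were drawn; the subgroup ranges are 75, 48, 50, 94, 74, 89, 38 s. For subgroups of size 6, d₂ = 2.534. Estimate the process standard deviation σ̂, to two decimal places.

R̄ = (75 + 48 + 50 + 94 + 74 + 89 + 38) / 7 = 66.8571
σ̂ = R̄ / d₂ = 66.8571 / 2.534 = 26.3840

26.38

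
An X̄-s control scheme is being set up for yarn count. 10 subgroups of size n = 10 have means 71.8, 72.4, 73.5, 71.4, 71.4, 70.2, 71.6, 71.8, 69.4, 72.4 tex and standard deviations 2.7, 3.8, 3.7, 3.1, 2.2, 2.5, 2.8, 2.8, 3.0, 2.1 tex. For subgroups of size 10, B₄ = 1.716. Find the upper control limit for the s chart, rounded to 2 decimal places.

s̄ = (2.7 + 3.8 + 3.7 + 3.1 + 2.2 + 2.5 + 2.8 + 2.8 + 3.0 + 2.1) / 10 = 2.8700
UCL_s = B₄·s̄ = 1.716 × 2.8700 = 4.9249

4.92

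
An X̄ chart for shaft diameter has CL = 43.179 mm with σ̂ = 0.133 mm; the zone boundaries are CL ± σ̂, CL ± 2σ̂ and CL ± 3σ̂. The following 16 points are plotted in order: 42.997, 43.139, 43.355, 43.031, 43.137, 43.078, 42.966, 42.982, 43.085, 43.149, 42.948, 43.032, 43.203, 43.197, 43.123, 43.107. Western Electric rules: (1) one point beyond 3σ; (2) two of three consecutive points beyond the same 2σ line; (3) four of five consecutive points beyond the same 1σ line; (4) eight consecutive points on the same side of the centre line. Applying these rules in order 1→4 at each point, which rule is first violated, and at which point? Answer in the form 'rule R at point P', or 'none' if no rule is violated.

rule 4 at point 11

Zone of each point (C = within 1σ̂, B = 1σ̂–2σ̂, A = 2σ̂–3σ̂, * = beyond 3σ̂; sign = side of CL): 1:-B, 2:-C, 3:+B, 4:-B, 5:-C, 6:-C, 7:-B, 8:-B, 9:-C, 10:-C, 11:-B, 12:-B, 13:+C, 14:+C, 15:-C, 16:-C
Rule 4 (eight consecutive points on the same side of the centre line) is satisfied at point 11.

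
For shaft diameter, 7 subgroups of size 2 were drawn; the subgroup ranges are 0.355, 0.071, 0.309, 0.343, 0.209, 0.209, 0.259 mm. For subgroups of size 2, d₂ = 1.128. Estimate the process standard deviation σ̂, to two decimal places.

R̄ = (0.355 + 0.071 + 0.309 + 0.343 + 0.209 + 0.209 + 0.259) / 7 = 0.2507
σ̂ = R̄ / d₂ = 0.2507 / 1.128 = 0.2223

0.22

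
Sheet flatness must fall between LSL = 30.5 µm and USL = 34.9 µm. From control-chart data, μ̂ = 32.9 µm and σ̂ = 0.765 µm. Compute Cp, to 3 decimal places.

Cp = (USL − LSL) / (6σ̂) = (34.9 − 30.5) / (6 × 0.765) = 4.4000 / 4.5900 = 0.9586

0.959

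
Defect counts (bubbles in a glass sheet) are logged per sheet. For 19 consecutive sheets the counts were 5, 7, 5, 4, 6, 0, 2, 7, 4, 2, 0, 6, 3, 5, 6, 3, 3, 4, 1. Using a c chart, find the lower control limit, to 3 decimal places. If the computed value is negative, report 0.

c̄ = (5 + 7 + 5 + 4 + 6 + 0 + 2 + 7 + 4 + 2 + 0 + 6 + 3 + 5 + 6 + 3 + 3 + 4 + 1) / 19 = 73 / 19 = 3.8421
LCL = c̄ − 3√c̄ = 3.8421 − 3 × 1.9601 = -2.0383 → 0 (cannot be negative)

0.000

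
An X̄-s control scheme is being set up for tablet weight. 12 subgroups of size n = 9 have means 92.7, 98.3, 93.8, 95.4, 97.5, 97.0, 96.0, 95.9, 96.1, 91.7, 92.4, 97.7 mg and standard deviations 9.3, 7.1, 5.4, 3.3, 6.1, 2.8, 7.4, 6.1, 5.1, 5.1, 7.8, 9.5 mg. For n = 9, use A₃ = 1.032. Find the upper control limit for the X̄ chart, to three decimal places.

101.825

X̄̄ = (92.7 + 98.3 + 93.8 + 95.4 + 97.5 + 97.0 + 96.0 + 95.9 + 96.1 + 91.7 + 92.4 + 97.7) / 12 = 95.3750
s̄ = (9.3 + 7.1 + 5.4 + 3.3 + 6.1 + 2.8 + 7.4 + 6.1 + 5.1 + 5.1 + 7.8 + 9.5) / 12 = 6.2500
UCL = X̄̄ + A₃·s̄ = 95.3750 + 1.032 × 6.2500 = 101.8250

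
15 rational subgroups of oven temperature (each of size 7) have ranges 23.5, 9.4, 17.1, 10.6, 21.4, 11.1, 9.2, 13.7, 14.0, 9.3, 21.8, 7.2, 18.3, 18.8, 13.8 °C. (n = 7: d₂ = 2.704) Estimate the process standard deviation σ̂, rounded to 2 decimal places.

R̄ = (23.5 + 9.4 + 17.1 + 10.6 + 21.4 + 11.1 + 9.2 + 13.7 + 14.0 + 9.3 + 21.8 + 7.2 + 18.3 + 18.8 + 13.8) / 15 = 14.6133
σ̂ = R̄ / d₂ = 14.6133 / 2.704 = 5.4043

5.40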